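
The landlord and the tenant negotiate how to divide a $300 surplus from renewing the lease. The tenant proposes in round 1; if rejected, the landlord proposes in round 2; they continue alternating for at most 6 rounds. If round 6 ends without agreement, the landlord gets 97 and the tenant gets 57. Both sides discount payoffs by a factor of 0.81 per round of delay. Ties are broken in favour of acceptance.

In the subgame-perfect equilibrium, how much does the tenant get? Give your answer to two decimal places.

138.81

Round 6 (the landlord proposes): the tenant gets 57 if talks fail, so the landlord offers 57 and keeps 243.
Round 5 (the tenant proposes): the landlord can get 243 next round, worth 0.81 × 243 = 196.83 now, so the tenant offers 196.83, keeping 103.17.
Round 4 (the landlord proposes): the tenant can get 103.17 next round, worth 0.81 × 103.17 = 83.5677 now; the landlord offers that and keeps 216.4323.
Round 3 (the tenant proposes): the landlord can get 216.4323 next round, worth 0.81 × 216.4323 = 175.310163 now; the tenant offers that and keeps 124.689837.
Round 2 (the landlord proposes): the tenant can get 124.689837 next round, worth 0.81 × 124.689837 = 100.99876797 now; the landlord offers that and keeps 199.00123203.
Round 1 (the tenant proposes): the landlord can get 199.00123203 next round, worth 0.81 × 199.00123203 = 161.1909979443 now; the tenant offers that and keeps 138.8090020557.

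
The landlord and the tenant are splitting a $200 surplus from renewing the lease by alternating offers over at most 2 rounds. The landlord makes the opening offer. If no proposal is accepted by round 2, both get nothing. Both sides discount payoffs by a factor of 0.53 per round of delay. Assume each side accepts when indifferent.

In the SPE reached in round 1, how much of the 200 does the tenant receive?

Work backward from the last round.
Round 2 (the tenant proposes): the landlord will accept anything ≥ 0, so the tenant offers 0 and keeps 200.
Round 1 (the landlord proposes): the tenant can get 200 next round, worth 0.53 × 200 = 106 now; the landlord offers that and keeps 94.

106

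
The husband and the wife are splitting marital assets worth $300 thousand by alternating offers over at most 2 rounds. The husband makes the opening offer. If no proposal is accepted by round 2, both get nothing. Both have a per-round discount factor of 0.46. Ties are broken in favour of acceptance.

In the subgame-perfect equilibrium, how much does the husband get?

162

Round 2 (the wife proposes): rejection yields 0 for the husband; the wife offers 0 and keeps 300.
Round 1 (the husband proposes): the wife can get 300 next round, worth 0.46 × 300 = 138 now; the husband offers that and keeps 162.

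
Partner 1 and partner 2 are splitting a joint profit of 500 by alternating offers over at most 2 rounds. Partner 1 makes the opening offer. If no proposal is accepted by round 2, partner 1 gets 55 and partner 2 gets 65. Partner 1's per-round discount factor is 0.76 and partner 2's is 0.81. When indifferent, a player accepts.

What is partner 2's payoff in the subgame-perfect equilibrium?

Round 2 (partner 2 proposes): partner 1 gets 55 if talks fail, so partner 2 offers 55 and keeps 445.
Round 1 (partner 1 proposes): partner 2 can get 445 next round, worth 0.81 × 445 = 360.45 now; partner 1 offers that and keeps 139.55.

360.45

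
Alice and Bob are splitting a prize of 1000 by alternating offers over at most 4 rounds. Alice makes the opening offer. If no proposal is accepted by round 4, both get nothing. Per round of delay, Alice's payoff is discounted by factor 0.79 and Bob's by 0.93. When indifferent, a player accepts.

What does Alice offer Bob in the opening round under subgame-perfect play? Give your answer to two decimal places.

Round 4 (Bob proposes): Alice will accept anything ≥ 0, so Bob offers 0 and keeps 1000.
Round 3 (Alice proposes): Bob can get 1000 next round, worth 0.93 × 1000 = 930 now, so Alice offers 930, keeping 70.
Round 2 (Bob proposes): Alice can get 70 next round, worth 0.79 × 70 = 55.3 now; Bob offers that and keeps 944.7.
Round 1 (Alice proposes): Bob can get 944.7 next round, worth 0.93 × 944.7 = 878.571 now; Alice offers that and keeps 121.429.

878.57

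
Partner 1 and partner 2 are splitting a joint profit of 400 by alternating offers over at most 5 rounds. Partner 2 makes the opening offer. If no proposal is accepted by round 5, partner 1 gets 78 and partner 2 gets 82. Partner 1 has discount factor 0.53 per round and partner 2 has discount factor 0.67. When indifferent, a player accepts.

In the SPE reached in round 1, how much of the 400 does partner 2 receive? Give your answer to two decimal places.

295.36

Round 5 (partner 2 proposes): partner 1 gets 78 if talks fail, so partner 2 offers 78 and keeps 322.
Round 4 (partner 1 proposes): partner 2 can get 322 next round, worth 0.67 × 322 = 215.74 now, so partner 1 offers 215.74, keeping 184.26.
Round 3 (partner 2 proposes): partner 1 can get 184.26 next round, worth 0.53 × 184.26 = 97.6578 now, so partner 2 offers 97.6578, keeping 302.3422.
Round 2 (partner 1 proposes): partner 2 can get 302.3422 next round, worth 0.67 × 302.3422 = 202.569274 now; partner 1 offers that and keeps 197.430726.
Round 1 (partner 2 proposes): partner 1 can get 197.430726 next round, worth 0.53 × 197.430726 = 104.63828478 now; partner 2 offers that and keeps 295.36171522.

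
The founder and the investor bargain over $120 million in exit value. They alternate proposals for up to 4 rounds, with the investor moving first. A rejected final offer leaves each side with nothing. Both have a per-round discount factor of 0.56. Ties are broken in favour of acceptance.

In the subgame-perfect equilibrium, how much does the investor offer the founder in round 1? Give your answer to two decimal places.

50.64

Round 4 (the founder proposes): rejection yields 0 for the investor; the founder offers 0 and keeps 120.
Round 3 (the investor proposes): the founder can get 120 next round, worth 0.56 × 120 = 67.2 now; the investor offers that and keeps 52.8.
Round 2 (the founder proposes): the investor can get 52.8 next round, worth 0.56 × 52.8 = 29.568 now. The founder offers 29.568 and keeps 120 − 29.568 = 90.432.
Round 1 (the investor proposes): the founder can get 90.432 next round, worth 0.56 × 90.432 = 50.64192 now, so the investor offers 50.64192, keeping 69.35808.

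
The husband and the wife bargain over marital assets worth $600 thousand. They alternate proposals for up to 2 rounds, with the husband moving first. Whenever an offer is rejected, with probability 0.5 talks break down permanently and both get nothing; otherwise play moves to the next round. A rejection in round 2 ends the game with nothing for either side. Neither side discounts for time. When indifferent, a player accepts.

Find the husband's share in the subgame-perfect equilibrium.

By backward induction:
Round 2 (the wife proposes): the husband will accept anything ≥ 0, so the wife offers 0 and keeps 600.
Round 1 (the husband proposes): rejecting gives the wife an expected 0.5 × 600 = 300, so the husband offers 300, keeping 300.

300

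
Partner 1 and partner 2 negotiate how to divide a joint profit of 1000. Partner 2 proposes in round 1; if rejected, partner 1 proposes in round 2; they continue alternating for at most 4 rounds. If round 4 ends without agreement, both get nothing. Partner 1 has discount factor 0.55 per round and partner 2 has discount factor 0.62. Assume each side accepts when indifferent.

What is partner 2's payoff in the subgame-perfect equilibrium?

603.45

Round 4 (partner 1 proposes): partner 2 will accept anything ≥ 0, so partner 1 offers 0 and keeps 1000.
Round 3 (partner 2 proposes): partner 1 can get 1000 next round, worth 0.55 × 1000 = 550 now, so partner 2 offers 550, keeping 450.
Round 2 (partner 1 proposes): partner 2 can get 450 next round, worth 0.62 × 450 = 279 now; partner 1 offers that and keeps 721.
Round 1 (partner 2 proposes): partner 1 can get 721 next round, worth 0.55 × 721 = 396.55 now. Partner 2 offers 396.55 and keeps 1000 − 396.55 = 603.45.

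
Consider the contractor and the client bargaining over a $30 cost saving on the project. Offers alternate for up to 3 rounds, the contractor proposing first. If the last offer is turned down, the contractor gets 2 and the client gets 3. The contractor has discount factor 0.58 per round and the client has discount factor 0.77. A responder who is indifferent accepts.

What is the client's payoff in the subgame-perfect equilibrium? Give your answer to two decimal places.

Round 3 (the contractor proposes): the client gets 3 if talks fail, so the contractor offers 3 and keeps 27.
Round 2 (the client proposes): the contractor can get 27 next round, worth 0.58 × 27 = 15.66 now. The client offers 15.66 and keeps 30 − 15.66 = 14.34.
Round 1 (the contractor proposes): the client can get 14.34 next round, worth 0.77 × 14.34 = 11.0418 now. The contractor offers 11.0418 and keeps 30 − 11.0418 = 18.9582.

11.04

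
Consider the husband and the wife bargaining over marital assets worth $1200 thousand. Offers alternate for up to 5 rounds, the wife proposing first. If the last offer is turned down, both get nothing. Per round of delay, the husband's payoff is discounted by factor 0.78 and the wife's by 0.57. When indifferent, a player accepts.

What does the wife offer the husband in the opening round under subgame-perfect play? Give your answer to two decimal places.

Round 5 (the wife proposes): rejection yields 0 for the husband; the wife offers 0 and keeps 1200.
Round 4 (the husband proposes): the wife can get 1200 next round, worth 0.57 × 1200 = 684 now; the husband offers that and keeps 516.
Round 3 (the wife proposes): the husband can get 516 next round, worth 0.78 × 516 = 402.48 now. The wife offers 402.48 and keeps 1200 − 402.48 = 797.52.
Round 2 (the husband proposes): the wife can get 797.52 next round, worth 0.57 × 797.52 = 454.5864 now. The husband offers 454.5864 and keeps 1200 − 454.5864 = 745.4136.
Round 1 (the wife proposes): the husband can get 745.4136 next round, worth 0.78 × 745.4136 = 581.422608 now; the wife offers that and keeps 618.577392.

581.42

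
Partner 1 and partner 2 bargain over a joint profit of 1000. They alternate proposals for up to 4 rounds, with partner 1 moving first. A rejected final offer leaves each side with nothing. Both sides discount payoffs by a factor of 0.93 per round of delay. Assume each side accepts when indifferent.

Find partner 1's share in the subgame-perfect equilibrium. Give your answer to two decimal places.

By backward induction:
Round 4 (partner 2 proposes): partner 1 will accept anything ≥ 0, so partner 2 offers 0 and keeps 1000.
Round 3 (partner 1 proposes): partner 2 can get 1000 next round, worth 0.93 × 1000 = 930 now, so partner 1 offers 930, keeping 70.
Round 2 (partner 2 proposes): partner 1 can get 70 next round, worth 0.93 × 70 = 65.1 now; partner 2 offers that and keeps 934.9.
Round 1 (partner 1 proposes): partner 2 can get 934.9 next round, worth 0.93 × 934.9 = 869.457 now, so partner 1 offers 869.457, keeping 130.543.

130.54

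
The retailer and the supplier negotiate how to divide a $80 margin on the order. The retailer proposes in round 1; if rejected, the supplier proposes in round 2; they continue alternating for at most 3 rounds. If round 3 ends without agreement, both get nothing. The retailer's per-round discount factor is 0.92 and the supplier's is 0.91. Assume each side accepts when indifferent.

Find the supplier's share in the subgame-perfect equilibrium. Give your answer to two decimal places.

5.82

Round 3 (the retailer proposes): the supplier will accept anything ≥ 0, so the retailer offers 0 and keeps 80.
Round 2 (the supplier proposes): the retailer can get 80 next round, worth 0.92 × 80 = 73.6 now; the supplier offers that and keeps 6.4.
Round 1 (the retailer proposes): the supplier can get 6.4 next round, worth 0.91 × 6.4 = 5.824 now. The retailer offers 5.824 and keeps 80 − 5.824 = 74.176.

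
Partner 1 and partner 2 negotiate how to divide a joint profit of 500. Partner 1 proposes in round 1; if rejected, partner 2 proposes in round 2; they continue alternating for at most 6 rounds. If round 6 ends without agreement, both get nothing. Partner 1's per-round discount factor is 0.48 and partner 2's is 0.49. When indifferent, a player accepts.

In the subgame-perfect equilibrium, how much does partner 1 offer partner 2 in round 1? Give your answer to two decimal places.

170.92

Round 6 (partner 2 proposes): rejection yields 0 for partner 1; partner 2 offers 0 and keeps 500.
Round 5 (partner 1 proposes): partner 2 can get 500 next round, worth 0.49 × 500 = 245 now, so partner 1 offers 245, keeping 255.
Round 4 (partner 2 proposes): partner 1 can get 255 next round, worth 0.48 × 255 = 122.4 now. Partner 2 offers 122.4 and keeps 500 − 122.4 = 377.6.
Round 3 (partner 1 proposes): partner 2 can get 377.6 next round, worth 0.49 × 377.6 = 185.024 now. Partner 1 offers 185.024 and keeps 500 − 185.024 = 314.976.
Round 2 (partner 2 proposes): partner 1 can get 314.976 next round, worth 0.48 × 314.976 = 151.18848 now; partner 2 offers that and keeps 348.81152.
Round 1 (partner 1 proposes): partner 2 can get 348.81152 next round, worth 0.49 × 348.81152 = 170.9176448 now, so partner 1 offers 170.9176448, keeping 329.0823552.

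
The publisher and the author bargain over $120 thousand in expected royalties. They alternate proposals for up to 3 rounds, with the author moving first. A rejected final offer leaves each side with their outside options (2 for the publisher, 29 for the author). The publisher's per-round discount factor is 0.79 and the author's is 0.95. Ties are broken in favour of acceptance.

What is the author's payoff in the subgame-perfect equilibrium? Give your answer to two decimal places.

Round 3 (the author proposes): the publisher gets 2 if talks fail, so the author offers 2 and keeps 118.
Round 2 (the publisher proposes): the author can get 118 next round, worth 0.95 × 118 = 112.1 now, so the publisher offers 112.1, keeping 7.9.
Round 1 (the author proposes): the publisher can get 7.9 next round, worth 0.79 × 7.9 = 6.241 now. The author offers 6.241 and keeps 120 − 6.241 = 113.759.

113.76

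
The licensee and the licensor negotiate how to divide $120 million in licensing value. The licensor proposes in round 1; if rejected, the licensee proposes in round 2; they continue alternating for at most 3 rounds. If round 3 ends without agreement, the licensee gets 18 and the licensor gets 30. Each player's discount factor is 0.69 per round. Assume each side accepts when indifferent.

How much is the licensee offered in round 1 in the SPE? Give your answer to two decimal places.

34.24

Round 3 (the licensor proposes): the licensee gets 18 if talks fail, so the licensor offers 18 and keeps 102.
Round 2 (the licensee proposes): the licensor can get 102 next round, worth 0.69 × 102 = 70.38 now; the licensee offers that and keeps 49.62.
Round 1 (the licensor proposes): the licensee can get 49.62 next round, worth 0.69 × 49.62 = 34.2378 now, so the licensor offers 34.2378, keeping 85.7622.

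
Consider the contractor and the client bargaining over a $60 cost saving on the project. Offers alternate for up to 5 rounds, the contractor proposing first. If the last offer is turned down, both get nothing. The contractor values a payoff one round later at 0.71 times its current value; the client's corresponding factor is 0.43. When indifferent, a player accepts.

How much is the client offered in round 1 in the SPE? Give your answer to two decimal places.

Round 5 (the contractor proposes): rejection yields 0 for the client; the contractor offers 0 and keeps 60.
Round 4 (the client proposes): the contractor can get 60 next round, worth 0.71 × 60 = 42.6 now, so the client offers 42.6, keeping 17.4.
Round 3 (the contractor proposes): the client can get 17.4 next round, worth 0.43 × 17.4 = 7.482 now, so the contractor offers 7.482, keeping 52.518.
Round 2 (the client proposes): the contractor can get 52.518 next round, worth 0.71 × 52.518 = 37.28778 now; the client offers that and keeps 22.71222.
Round 1 (the contractor proposes): the client can get 22.71222 next round, worth 0.43 × 22.71222 = 9.7662546 now, so the contractor offers 9.7662546, keeping 50.2337454.

9.77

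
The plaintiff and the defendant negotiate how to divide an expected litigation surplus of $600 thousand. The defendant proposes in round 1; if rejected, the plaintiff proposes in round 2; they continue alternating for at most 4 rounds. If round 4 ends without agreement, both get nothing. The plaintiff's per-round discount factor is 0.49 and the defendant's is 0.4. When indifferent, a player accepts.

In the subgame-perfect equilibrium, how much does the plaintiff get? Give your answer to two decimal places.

Round 4 (the plaintiff proposes): rejection yields 0 for the defendant; the plaintiff offers 0 and keeps 600.
Round 3 (the defendant proposes): the plaintiff can get 600 next round, worth 0.49 × 600 = 294 now, so the defendant offers 294, keeping 306.
Round 2 (the plaintiff proposes): the defendant can get 306 next round, worth 0.4 × 306 = 122.4 now; the plaintiff offers that and keeps 477.6.
Round 1 (the defendant proposes): the plaintiff can get 477.6 next round, worth 0.49 × 477.6 = 234.024 now; the defendant offers that and keeps 365.976.

234.02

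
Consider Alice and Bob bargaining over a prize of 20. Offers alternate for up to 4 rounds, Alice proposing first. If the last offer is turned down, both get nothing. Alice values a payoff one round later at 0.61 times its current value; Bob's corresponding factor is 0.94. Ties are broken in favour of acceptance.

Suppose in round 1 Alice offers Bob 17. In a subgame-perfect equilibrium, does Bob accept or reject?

Reject

Work out Bob's continuation value if the offer is rejected.
Round 4 (Bob proposes): rejection yields 0 for Alice; Bob offers 0 and keeps 20.
Round 3 (Alice proposes): Bob can get 20 next round, worth 0.94 × 20 = 18.8 now, so Alice offers 18.8, keeping 1.2.
Round 2 (Bob proposes): Alice can get 1.2 next round, worth 0.61 × 1.2 = 0.732 now; Bob offers that and keeps 19.268.
So by rejecting in round 1, Bob gets 19.268 next round, worth 0.94 × 19.268 = 18.11192 now.
Offer 17 < 18.11192, so Bob rejects.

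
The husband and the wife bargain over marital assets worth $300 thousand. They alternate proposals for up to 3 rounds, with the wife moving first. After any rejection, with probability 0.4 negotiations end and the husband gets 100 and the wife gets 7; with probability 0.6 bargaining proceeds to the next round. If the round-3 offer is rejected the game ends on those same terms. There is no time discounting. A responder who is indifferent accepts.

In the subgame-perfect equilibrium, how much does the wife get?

By backward induction:
Round 3 (the wife proposes): the husband gets 100 if talks fail, so the wife offers 100 and keeps 200.
Round 2 (the husband proposes): rejecting gives the wife an expected 0.6 × 200 + 0.4 × 7 = 122.8; the husband offers that and keeps 177.2.
Round 1 (the wife proposes): rejecting gives the husband an expected 0.6 × 177.2 + 0.4 × 100 = 146.32, so the wife offers 146.32, keeping 153.68.

153.68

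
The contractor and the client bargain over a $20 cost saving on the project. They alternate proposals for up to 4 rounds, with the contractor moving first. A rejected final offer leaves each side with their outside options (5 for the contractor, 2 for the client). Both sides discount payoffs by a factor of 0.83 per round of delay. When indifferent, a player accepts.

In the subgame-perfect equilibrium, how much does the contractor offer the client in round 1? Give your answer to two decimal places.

Work backward from the last round.
Round 4 (the client proposes): the contractor gets 5 if talks fail, so the client offers 5 and keeps 15.
Round 3 (the contractor proposes): the client can get 15 next round, worth 0.83 × 15 = 12.45 now, so the contractor offers 12.45, keeping 7.55.
Round 2 (the client proposes): the contractor can get 7.55 next round, worth 0.83 × 7.55 = 6.2665 now; the client offers that and keeps 13.7335.
Round 1 (the contractor proposes): the client can get 13.7335 next round, worth 0.83 × 13.7335 = 11.398805 now; the contractor offers that and keeps 8.601195.

11.40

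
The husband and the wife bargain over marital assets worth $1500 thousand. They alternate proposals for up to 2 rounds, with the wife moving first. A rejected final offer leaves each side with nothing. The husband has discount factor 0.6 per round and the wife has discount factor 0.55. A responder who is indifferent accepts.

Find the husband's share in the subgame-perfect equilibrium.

900

Round 2 (the husband proposes): the wife will accept anything ≥ 0, so the husband offers 0 and keeps 1500.
Round 1 (the wife proposes): the husband can get 1500 next round, worth 0.6 × 1500 = 900 now. The wife offers 900 and keeps 1500 − 900 = 600.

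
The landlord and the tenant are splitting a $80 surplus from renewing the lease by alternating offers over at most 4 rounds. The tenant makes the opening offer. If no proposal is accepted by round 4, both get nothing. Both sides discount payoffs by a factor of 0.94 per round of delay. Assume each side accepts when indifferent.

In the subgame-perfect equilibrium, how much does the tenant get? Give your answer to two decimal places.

By backward induction:
Round 4 (the landlord proposes): the tenant will accept anything ≥ 0, so the landlord offers 0 and keeps 80.
Round 3 (the tenant proposes): the landlord can get 80 next round, worth 0.94 × 80 = 75.2 now. The tenant offers 75.2 and keeps 80 − 75.2 = 4.8.
Round 2 (the landlord proposes): the tenant can get 4.8 next round, worth 0.94 × 4.8 = 4.512 now; the landlord offers that and keeps 75.488.
Round 1 (the tenant proposes): the landlord can get 75.488 next round, worth 0.94 × 75.488 = 70.95872 now; the tenant offers that and keeps 9.04128.

9.04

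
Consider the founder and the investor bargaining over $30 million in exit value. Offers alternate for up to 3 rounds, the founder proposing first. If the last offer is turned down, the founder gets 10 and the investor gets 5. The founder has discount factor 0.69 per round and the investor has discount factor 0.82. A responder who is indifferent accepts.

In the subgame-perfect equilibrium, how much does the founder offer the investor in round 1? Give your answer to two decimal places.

10.46

By backward induction:
Round 3 (the founder proposes): the investor gets 5 if talks fail, so the founder offers 5 and keeps 25.
Round 2 (the investor proposes): the founder can get 25 next round, worth 0.69 × 25 = 17.25 now; the investor offers that and keeps 12.75.
Round 1 (the founder proposes): the investor can get 12.75 next round, worth 0.82 × 12.75 = 10.455 now, so the founder offers 10.455, keeping 19.545.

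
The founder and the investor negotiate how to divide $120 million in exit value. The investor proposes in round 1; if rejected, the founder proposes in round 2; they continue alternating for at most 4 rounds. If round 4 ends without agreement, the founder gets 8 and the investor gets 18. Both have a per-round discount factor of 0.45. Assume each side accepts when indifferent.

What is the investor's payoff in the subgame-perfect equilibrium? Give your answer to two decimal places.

Round 4 (the founder proposes): the investor gets 18 if talks fail, so the founder offers 18 and keeps 102.
Round 3 (the investor proposes): the founder can get 102 next round, worth 0.45 × 102 = 45.9 now, so the investor offers 45.9, keeping 74.1.
Round 2 (the founder proposes): the investor can get 74.1 next round, worth 0.45 × 74.1 = 33.345 now; the founder offers that and keeps 86.655.
Round 1 (the investor proposes): the founder can get 86.655 next round, worth 0.45 × 86.655 = 38.99475 now; the investor offers that and keeps 81.00525.

81.01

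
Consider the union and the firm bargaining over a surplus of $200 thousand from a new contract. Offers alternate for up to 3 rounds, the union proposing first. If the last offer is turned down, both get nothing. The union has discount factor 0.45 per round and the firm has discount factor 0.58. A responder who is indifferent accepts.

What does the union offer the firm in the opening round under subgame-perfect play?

Round 3 (the union proposes): rejection yields 0 for the firm; the union offers 0 and keeps 200.
Round 2 (the firm proposes): the union can get 200 next round, worth 0.45 × 200 = 90 now, so the firm offers 90, keeping 110.
Round 1 (the union proposes): the firm can get 110 next round, worth 0.58 × 110 = 63.8 now; the union offers that and keeps 136.2.

63.8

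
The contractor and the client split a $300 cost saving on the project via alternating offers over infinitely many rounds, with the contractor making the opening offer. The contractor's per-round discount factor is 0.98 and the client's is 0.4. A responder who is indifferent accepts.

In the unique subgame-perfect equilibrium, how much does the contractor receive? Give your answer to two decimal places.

296.05

Let x be the contractor's share when the contractor proposes and y be the client's share when the client proposes.
The client accepts iff offered ≥ 0.4·y, so x = 300 − 0.4y. Symmetrically y = 300 − 0.98x.
Substituting: x = 300 − 0.4(300 − 0.98x), giving x(1 − 0.98·0.4) = 300(1 − 0.4).
So x = 300 × 0.6 / 0.608 ≈ 296.0526, and the client receives 300 − x ≈ 3.9474.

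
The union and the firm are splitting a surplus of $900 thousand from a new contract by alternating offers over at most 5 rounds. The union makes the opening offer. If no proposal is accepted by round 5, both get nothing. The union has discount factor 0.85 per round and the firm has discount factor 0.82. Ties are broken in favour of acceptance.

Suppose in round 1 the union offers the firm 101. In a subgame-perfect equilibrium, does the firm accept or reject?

Round 5 (the union proposes): the firm will accept anything ≥ 0, so the union offers 0 and keeps 900.
Round 4 (the firm proposes): the union can get 900 next round, worth 0.85 × 900 = 765 now, so the firm offers 765, keeping 135.
Round 3 (the union proposes): the firm can get 135 next round, worth 0.82 × 135 = 110.7 now; the union offers that and keeps 789.3.
Round 2 (the firm proposes): the union can get 789.3 next round, worth 0.85 × 789.3 = 670.905 now. The firm offers 670.905 and keeps 900 − 670.905 = 229.095.
So by rejecting in round 1, the firm gets 229.095 next round, worth 0.82 × 229.095 = 187.8579 now.
Offer 101 < 187.8579, so the firm rejects.

Reject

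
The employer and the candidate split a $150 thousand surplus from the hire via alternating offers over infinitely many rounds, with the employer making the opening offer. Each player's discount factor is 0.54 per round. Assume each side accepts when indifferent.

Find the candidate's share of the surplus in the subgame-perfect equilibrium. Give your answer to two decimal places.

52.60

Let x be the employer's share when the employer proposes and y be the candidate's share when the candidate proposes.
The candidate accepts iff offered ≥ 0.54·y, so x = 150 − 0.54y. Symmetrically y = 150 − 0.54x.
Substituting: x = 150 − 0.54(150 − 0.54x), giving x(1 − 0.54·0.54) = 150(1 − 0.54).
So x = 150 × 0.46 / 0.7084 ≈ 97.4026, and the candidate receives 150 − x ≈ 52.5974.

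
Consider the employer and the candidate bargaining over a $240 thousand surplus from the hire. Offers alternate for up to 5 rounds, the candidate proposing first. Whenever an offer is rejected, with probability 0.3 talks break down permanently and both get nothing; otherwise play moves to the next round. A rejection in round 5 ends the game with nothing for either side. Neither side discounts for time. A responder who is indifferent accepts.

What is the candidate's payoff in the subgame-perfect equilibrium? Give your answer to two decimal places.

By backward induction:
Round 5 (the candidate proposes): rejection yields 0 for the employer; the candidate offers 0 and keeps 240.
Round 4 (the employer proposes): rejecting gives the candidate an expected 0.7 × 240 = 168. The employer offers 168 and keeps 240 − 168 = 72.
Round 3 (the candidate proposes): rejecting gives the employer an expected 0.7 × 72 = 50.4; the candidate offers that and keeps 189.6.
Round 2 (the employer proposes): rejecting gives the candidate an expected 0.7 × 189.6 = 132.72, so the employer offers 132.72, keeping 107.28.
Round 1 (the candidate proposes): rejecting gives the employer an expected 0.7 × 107.28 = 75.096; the candidate offers that and keeps 164.904.

164.90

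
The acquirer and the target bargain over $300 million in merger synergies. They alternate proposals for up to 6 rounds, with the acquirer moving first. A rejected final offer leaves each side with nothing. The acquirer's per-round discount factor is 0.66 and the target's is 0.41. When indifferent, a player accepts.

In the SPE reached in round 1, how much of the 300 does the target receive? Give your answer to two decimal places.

62.14

By backward induction:
Round 6 (the target proposes): the acquirer will accept anything ≥ 0, so the target offers 0 and keeps 300.
Round 5 (the acquirer proposes): the target can get 300 next round, worth 0.41 × 300 = 123 now; the acquirer offers that and keeps 177.
Round 4 (the target proposes): the acquirer can get 177 next round, worth 0.66 × 177 = 116.82 now. The target offers 116.82 and keeps 300 − 116.82 = 183.18.
Round 3 (the acquirer proposes): the target can get 183.18 next round, worth 0.41 × 183.18 = 75.1038 now; the acquirer offers that and keeps 224.8962.
Round 2 (the target proposes): the acquirer can get 224.8962 next round, worth 0.66 × 224.8962 = 148.431492 now, so the target offers 148.431492, keeping 151.568508.
Round 1 (the acquirer proposes): the target can get 151.568508 next round, worth 0.41 × 151.568508 = 62.14308828 now, so the acquirer offers 62.14308828, keeping 237.85691172.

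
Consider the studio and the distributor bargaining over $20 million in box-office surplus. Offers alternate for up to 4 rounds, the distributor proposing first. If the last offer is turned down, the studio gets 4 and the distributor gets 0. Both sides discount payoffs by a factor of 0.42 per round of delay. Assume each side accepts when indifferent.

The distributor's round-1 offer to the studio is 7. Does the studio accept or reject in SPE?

Round 4 (the studio proposes): the distributor will accept anything ≥ 0, so the studio offers 0 and keeps 20.
Round 3 (the distributor proposes): the studio can get 20 next round, worth 0.42 × 20 = 8.4 now, so the distributor offers 8.4, keeping 11.6.
Round 2 (the studio proposes): the distributor can get 11.6 next round, worth 0.42 × 11.6 = 4.872 now. The studio offers 4.872 and keeps 20 − 4.872 = 15.128.
So by rejecting in round 1, the studio gets 15.128 next round, worth 0.42 × 15.128 = 6.35376 now.
Offer 7 ≥ 6.35376, so the studio accepts.

Accept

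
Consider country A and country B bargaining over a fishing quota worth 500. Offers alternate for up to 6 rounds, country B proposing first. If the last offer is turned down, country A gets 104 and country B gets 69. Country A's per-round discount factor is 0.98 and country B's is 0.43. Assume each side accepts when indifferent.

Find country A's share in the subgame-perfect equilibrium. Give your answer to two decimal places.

Round 6 (country A proposes): country B gets 69 if talks fail, so country A offers 69 and keeps 431.
Round 5 (country B proposes): country A can get 431 next round, worth 0.98 × 431 = 422.38 now; country B offers that and keeps 77.62.
Round 4 (country A proposes): country B can get 77.62 next round, worth 0.43 × 77.62 = 33.3766 now; country A offers that and keeps 466.6234.
Round 3 (country B proposes): country A can get 466.6234 next round, worth 0.98 × 466.6234 = 457.290932 now; country B offers that and keeps 42.709068.
Round 2 (country A proposes): country B can get 42.709068 next round, worth 0.43 × 42.709068 = 18.36489924 now; country A offers that and keeps 481.63510076.
Round 1 (country B proposes): country A can get 481.63510076 next round, worth 0.98 × 481.63510076 = 472.0023987448 now; country B offers that and keeps 27.9976012552.

472.00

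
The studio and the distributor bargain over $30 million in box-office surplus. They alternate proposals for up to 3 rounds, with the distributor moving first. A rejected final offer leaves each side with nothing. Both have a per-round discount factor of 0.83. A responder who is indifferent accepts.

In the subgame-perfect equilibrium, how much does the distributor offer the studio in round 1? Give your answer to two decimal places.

Round 3 (the distributor proposes): the studio will accept anything ≥ 0, so the distributor offers 0 and keeps 30.
Round 2 (the studio proposes): the distributor can get 30 next round, worth 0.83 × 30 = 24.9 now. The studio offers 24.9 and keeps 30 − 24.9 = 5.1.
Round 1 (the distributor proposes): the studio can get 5.1 next round, worth 0.83 × 5.1 = 4.233 now; the distributor offers that and keeps 25.767.

4.23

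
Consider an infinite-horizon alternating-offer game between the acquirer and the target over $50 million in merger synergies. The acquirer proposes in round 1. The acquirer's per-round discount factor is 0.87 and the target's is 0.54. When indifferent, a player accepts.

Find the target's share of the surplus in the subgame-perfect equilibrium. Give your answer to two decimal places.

6.62

When the acquirer proposes, the target accepts any offer worth at least 0.54 times what the target would get by proposing next round; and vice versa.
This gives x = 50 − 0.54y and y = 50 − 0.87x, where x and y are each side's share when it proposes.
Hence (1 − 0.54·0.87)x = 50(1 − 0.54), i.e. 0.5302·x = 23.
x ≈ 43.3799; the target's share is 50 − x ≈ 6.6201.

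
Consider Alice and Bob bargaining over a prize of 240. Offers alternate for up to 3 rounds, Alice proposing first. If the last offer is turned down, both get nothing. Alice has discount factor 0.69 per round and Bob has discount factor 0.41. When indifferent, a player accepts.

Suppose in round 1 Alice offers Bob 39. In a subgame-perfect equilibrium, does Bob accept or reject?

Work out Bob's continuation value if the offer is rejected.
Round 3 (Alice proposes): rejection yields 0 for Bob; Alice offers 0 and keeps 240.
Round 2 (Bob proposes): Alice can get 240 next round, worth 0.69 × 240 = 165.6 now; Bob offers that and keeps 74.4.
So by rejecting in round 1, Bob gets 74.4 next round, worth 0.41 × 74.4 = 30.504 now.
Offer 39 ≥ 30.504, so Bob accepts.

Accept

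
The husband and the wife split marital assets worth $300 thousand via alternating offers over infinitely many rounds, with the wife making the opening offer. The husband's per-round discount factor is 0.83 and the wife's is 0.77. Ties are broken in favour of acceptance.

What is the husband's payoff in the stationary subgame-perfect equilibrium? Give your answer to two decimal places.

158.69

When the wife proposes, the husband accepts any offer worth at least 0.83 times what the husband would get by proposing next round; and vice versa.
This gives x = 300 − 0.83y and y = 300 − 0.77x, where x and y are each side's share when it proposes.
Hence (1 − 0.83·0.77)x = 300(1 − 0.83), i.e. 0.3609·x = 51.
x ≈ 141.3134; the husband's share is 300 − x ≈ 158.6866.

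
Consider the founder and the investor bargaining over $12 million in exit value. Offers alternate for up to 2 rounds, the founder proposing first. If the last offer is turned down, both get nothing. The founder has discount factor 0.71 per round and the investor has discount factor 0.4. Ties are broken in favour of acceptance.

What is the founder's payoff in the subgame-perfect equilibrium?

Round 2 (the investor proposes): rejection yields 0 for the founder; the investor offers 0 and keeps 12.
Round 1 (the founder proposes): the investor can get 12 next round, worth 0.4 × 12 = 4.8 now, so the founder offers 4.8, keeping 7.2.

7.2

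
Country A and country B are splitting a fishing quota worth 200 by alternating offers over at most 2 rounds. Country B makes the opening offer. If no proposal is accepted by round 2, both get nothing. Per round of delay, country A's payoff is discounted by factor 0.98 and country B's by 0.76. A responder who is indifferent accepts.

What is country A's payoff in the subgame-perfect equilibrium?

196

Round 2 (country A proposes): country B will accept anything ≥ 0, so country A offers 0 and keeps 200.
Round 1 (country B proposes): country A can get 200 next round, worth 0.98 × 200 = 196 now. Country B offers 196 and keeps 200 − 196 = 4.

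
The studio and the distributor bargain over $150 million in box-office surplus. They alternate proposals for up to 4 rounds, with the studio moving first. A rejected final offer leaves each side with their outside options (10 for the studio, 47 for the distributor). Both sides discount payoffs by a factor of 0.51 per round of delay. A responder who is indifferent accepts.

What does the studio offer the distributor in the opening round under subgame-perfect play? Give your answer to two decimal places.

Solve by backward induction from round 4.
Round 4 (the distributor proposes): the studio gets 10 if talks fail, so the distributor offers 10 and keeps 140.
Round 3 (the studio proposes): the distributor can get 140 next round, worth 0.51 × 140 = 71.4 now, so the studio offers 71.4, keeping 78.6.
Round 2 (the distributor proposes): the studio can get 78.6 next round, worth 0.51 × 78.6 = 40.086 now; the distributor offers that and keeps 109.914.
Round 1 (the studio proposes): the distributor can get 109.914 next round, worth 0.51 × 109.914 = 56.05614 now. The studio offers 56.05614 and keeps 150 − 56.05614 = 93.94386.

56.06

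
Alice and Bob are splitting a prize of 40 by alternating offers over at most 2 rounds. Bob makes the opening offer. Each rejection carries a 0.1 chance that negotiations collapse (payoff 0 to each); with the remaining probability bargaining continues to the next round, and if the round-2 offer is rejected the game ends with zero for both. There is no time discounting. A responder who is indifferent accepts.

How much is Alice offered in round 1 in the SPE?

Round 2 (Alice proposes): Bob will accept anything ≥ 0, so Alice offers 0 and keeps 40.
Round 1 (Bob proposes): rejecting gives Alice an expected 0.9 × 40 = 36, so Bob offers 36, keeping 4.

36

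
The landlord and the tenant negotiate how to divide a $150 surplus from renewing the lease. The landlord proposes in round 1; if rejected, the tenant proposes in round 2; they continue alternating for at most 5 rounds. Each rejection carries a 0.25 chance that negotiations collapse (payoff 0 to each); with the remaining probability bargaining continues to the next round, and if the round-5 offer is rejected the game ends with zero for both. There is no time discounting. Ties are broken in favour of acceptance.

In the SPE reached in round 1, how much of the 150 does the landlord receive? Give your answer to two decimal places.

Round 5 (the landlord proposes): the tenant will accept anything ≥ 0, so the landlord offers 0 and keeps 150.
Round 4 (the tenant proposes): rejecting gives the landlord an expected 0.75 × 150 = 112.5. The tenant offers 112.5 and keeps 150 − 112.5 = 37.5.
Round 3 (the landlord proposes): rejecting gives the tenant an expected 0.75 × 37.5 = 28.125; the landlord offers that and keeps 121.875.
Round 2 (the tenant proposes): rejecting gives the landlord an expected 0.75 × 121.875 = 91.40625. The tenant offers 91.40625 and keeps 150 − 91.40625 = 58.59375.
Round 1 (the landlord proposes): rejecting gives the tenant an expected 0.75 × 58.59375 = 43.9453125, so the landlord offers 43.9453125, keeping 106.0546875.

106.05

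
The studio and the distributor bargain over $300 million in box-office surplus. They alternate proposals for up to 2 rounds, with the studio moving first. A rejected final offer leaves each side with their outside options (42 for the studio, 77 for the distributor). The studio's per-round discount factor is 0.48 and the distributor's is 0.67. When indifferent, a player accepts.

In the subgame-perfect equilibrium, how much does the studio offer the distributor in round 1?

172.86

Round 2 (the distributor proposes): the studio gets 42 if talks fail, so the distributor offers 42 and keeps 258.
Round 1 (the studio proposes): the distributor can get 258 next round, worth 0.67 × 258 = 172.86 now. The studio offers 172.86 and keeps 300 − 172.86 = 127.14.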